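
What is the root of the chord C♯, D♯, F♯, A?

D#

Reordering C#, D#, F#, A into stacked thirds gives D#–F#–A–C#; the bottom of that stack, D#, is the root.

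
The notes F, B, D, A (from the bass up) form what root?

B

F, B, D, A are the tones of a B half-diminished seventh chord (B–D–F–A), making B the root.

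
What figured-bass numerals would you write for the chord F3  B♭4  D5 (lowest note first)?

The notes F, Bb, D stack in thirds as Bb–D–F — a Bb major triad. The bass F is the fifth, so this is second inversion: figured 6/4.

6/4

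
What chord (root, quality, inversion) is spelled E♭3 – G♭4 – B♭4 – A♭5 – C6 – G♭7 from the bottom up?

Ab dominant ninth, second inversion

The distinct note names are Eb, Gb, Bb, Ab, C. Stacked in thirds they read Ab–C–Eb–Gb–Bb, which is a dominant ninth chord on Ab.
The lowest note is Eb, the fifth of the chord, so this is second inversion.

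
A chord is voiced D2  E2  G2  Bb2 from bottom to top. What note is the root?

The distinct letter names are D, E, G, Bb. Arranged as a stack of thirds they read E–G–Bb–D, so E is the root (an E half-diminished seventh chord).

E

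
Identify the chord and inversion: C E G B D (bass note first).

The pitch classes C, E, G, B, D arrange in thirds as C–E–G–B–D: a C major ninth chord.
The lowest note is C, the root of the chord, so this is root position.

C major ninth, root position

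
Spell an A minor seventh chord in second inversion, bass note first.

E, G, A, C

The chord tones are A–C–E–G. With the fifth (E) lowest for second inversion: E, G, A, C.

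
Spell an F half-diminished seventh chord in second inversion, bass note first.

Cb, Eb, F, Ab

The chord tones are F–Ab–Cb–Eb. With the fifth (Cb) lowest for second inversion: Cb, Eb, F, Ab.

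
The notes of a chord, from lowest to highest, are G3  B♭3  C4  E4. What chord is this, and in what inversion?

The pitch classes G, Bb, C, E arrange in thirds as C–E–G–Bb: a C dominant seventh chord.
With the fifth (G) in the bass, the chord is in second inversion (figured bass 4/3).

C dominant seventh, second inversion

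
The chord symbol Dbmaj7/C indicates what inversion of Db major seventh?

Dbmaj7/C means Db major seventh with C in the bass. C is the seventh of Db major seventh (Db–F–Ab–C), so this is third inversion.

third inversion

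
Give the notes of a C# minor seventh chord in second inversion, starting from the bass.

Spelling C# minor seventh: C#–E–G#–B. In second inversion the fifth is bass, giving G#, B, C#, E from the bottom.

G#, B, C#, E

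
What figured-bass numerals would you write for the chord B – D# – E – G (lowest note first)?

4/3

The notes B, D#, E, G stack in thirds as E–G–B–D# — an E minor-major seventh chord. The bass B is the fifth, so this is second inversion: figured 4/3.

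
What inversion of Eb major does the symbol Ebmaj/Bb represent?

Ebmaj/Bb means Eb major with Bb in the bass. Bb is the fifth of Eb major (Eb–G–Bb), so this is second inversion.

second inversion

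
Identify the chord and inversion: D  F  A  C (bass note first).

Reducing to letter names: D, F, A, C. These stack in thirds as D–F–A–C — a D minor seventh chord.
With the root (D) in the bass, the chord is in root position (figured bass 7).

D minor seventh, root position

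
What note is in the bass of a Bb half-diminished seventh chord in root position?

The root of Bb half-diminished seventh (Bb–Db–Fb–Ab) is Bb; that is the bass in root position.

Bb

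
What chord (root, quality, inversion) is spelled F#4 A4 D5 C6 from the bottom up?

D dominant seventh, first inversion

The distinct note names are F#, A, D, C. Stacked in thirds they read D–F#–A–C, which is a dominant seventh chord on D.
F# is the third of D dominant seventh; third in the bass means first inversion (figured bass 6/5).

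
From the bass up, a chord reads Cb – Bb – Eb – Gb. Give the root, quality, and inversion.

Cb major seventh, root position

The pitch classes Cb, Bb, Eb, Gb arrange in thirds as Cb–Eb–Gb–Bb: a Cb major seventh chord.
With the root (Cb) in the bass, the chord is in root position (figured bass 7).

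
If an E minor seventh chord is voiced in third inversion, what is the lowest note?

The seventh of E minor seventh (E–G–B–D) is D; that is the bass in third inversion.

D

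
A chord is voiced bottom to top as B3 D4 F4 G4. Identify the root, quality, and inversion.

Reducing to letter names: B, D, F, G. These stack in thirds as G–B–D–F — a G dominant seventh chord.
B is the third of G dominant seventh; third in the bass means first inversion (figured bass 6/5).

G dominant seventh, first inversion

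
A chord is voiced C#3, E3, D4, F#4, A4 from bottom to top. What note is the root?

D

Reordering C#, E, D, F#, A into stacked thirds gives D–F#–A–C#–E; the bottom of that stack, D, is the root.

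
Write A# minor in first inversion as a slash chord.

First inversion of A# minor has the third (C#) in the bass. As a slash chord: A#m/C#.

A#m/C#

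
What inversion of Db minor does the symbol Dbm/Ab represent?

Dbm/Ab means Db minor with Ab in the bass. Ab is the fifth of Db minor (Db–Fb–Ab), so this is second inversion.

second inversion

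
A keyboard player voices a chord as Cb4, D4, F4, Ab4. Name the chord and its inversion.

D diminished seventh, third inversion

Reducing to letter names: Cb, D, F, Ab. These stack in thirds as D–F–Ab–Cb — a D diminished seventh chord.
Cb is the seventh of D diminished seventh; seventh in the bass means third inversion (figured bass 4/2).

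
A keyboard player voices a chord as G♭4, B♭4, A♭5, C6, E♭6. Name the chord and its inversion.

Ab dominant ninth, third inversion

Reducing to letter names: Gb, Bb, Ab, C, Eb. These stack in thirds as Ab–C–Eb–Gb–Bb — an Ab dominant ninth chord.
The lowest note is Gb, the seventh of the chord, so this is third inversion.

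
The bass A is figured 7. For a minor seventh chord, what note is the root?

A

The figures 7 mean the root of the chord is in the bass. If A is the root of a minor seventh chord, the root is A (chord tones A–C–E–G).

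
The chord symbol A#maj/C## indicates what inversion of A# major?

first inversion

A#maj/C## means A# major with C## in the bass. C## is the third of A# major (A#–C##–E#), so this is first inversion.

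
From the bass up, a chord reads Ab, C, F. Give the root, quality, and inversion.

The pitch classes Ab, C, F arrange in thirds as F–Ab–C: an F minor triad.
Ab is the third of F minor; third in the bass means first inversion (figured bass 6).

F minor, first inversion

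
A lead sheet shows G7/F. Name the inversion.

third inversion

G7/F means G dominant seventh with F in the bass. F is the seventh of G dominant seventh (G–B–D–F), so this is third inversion.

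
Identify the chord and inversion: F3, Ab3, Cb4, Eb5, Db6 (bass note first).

Db dominant ninth, first inversion

Reducing to letter names: F, Ab, Cb, Eb, Db. These stack in thirds as Db–F–Ab–Cb–Eb — a Db dominant ninth chord.
F is the third of Db dominant ninth; third in the bass means first inversion.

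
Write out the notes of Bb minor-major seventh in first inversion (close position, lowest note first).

Db, F, A, Bb

Spelling Bb minor-major seventh: Bb–Db–F–A. In first inversion the third is bass, giving Db, F, A, Bb from the bottom.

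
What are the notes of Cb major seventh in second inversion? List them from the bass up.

Gb, Bb, Cb, Eb

Cb major seventh is Cb–Eb–Gb–Bb. Second inversion puts the fifth (Gb) in the bass, with the remaining tones above: Gb, Bb, Cb, Eb.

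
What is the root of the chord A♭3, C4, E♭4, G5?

Ab

The distinct letter names are Ab, C, Eb, G. Arranged as a stack of thirds they read Ab–C–Eb–G, so Ab is the root (an Ab major seventh chord).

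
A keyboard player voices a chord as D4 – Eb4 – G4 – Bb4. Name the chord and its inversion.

Eb major seventh, third inversion

Reducing to letter names: D, Eb, G, Bb. These stack in thirds as Eb–G–Bb–D — an Eb major seventh chord.
With the seventh (D) in the bass, the chord is in third inversion (figured bass 4/2).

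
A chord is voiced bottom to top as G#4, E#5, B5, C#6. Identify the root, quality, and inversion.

C# dominant seventh, second inversion

The distinct note names are G#, E#, B, C#. Stacked in thirds they read C#–E#–G#–B, which is a dominant seventh chord on C#.
The lowest note is G#, the fifth of the chord, so this is second inversion (figured bass 4/3).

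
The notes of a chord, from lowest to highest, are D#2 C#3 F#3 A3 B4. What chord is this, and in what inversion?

Reducing to letter names: D#, C#, F#, A, B. These stack in thirds as B–D#–F#–A–C# — a B dominant ninth chord.
The lowest note is D#, the third of the chord, so this is first inversion.

B dominant ninth, first inversion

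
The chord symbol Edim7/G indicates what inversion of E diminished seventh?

Edim7/G means E diminished seventh with G in the bass. G is the third of E diminished seventh (E–G–Bb–Db), so this is first inversion.

first inversion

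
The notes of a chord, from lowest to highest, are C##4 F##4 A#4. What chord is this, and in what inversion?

F## minor, second inversion

Reducing to letter names: C##, F##, A#. These stack in thirds as F##–A#–C## — an F## minor triad.
With the fifth (C##) in the bass, the chord is in second inversion (figured bass 6/4).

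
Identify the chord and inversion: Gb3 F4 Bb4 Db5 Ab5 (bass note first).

Gb major ninth, root position

The pitch classes Gb, F, Bb, Db, Ab arrange in thirds as Gb–Bb–Db–F–Ab: a Gb major ninth chord.
Gb is the root of Gb major ninth; root in the bass means root position.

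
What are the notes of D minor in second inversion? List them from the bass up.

The chord tones are D–F–A. With the fifth (A) lowest for second inversion: A, D, F.

A, D, F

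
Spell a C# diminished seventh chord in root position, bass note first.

Spelling C# diminished seventh: C#–E–G–Bb. In root position the root is bass, giving C#, E, G, Bb from the bottom.

C#, E, G, Bb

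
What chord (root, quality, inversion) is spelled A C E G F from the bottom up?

F major ninth, first inversion

The distinct note names are A, C, E, G, F. Stacked in thirds they read F–A–C–E–G, which is a major ninth chord on F.
The lowest note is A, the third of the chord, so this is first inversion.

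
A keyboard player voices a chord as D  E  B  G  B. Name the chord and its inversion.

E minor seventh, third inversion

Reducing to letter names: D, E, B, G. These stack in thirds as E–G–B–D — an E minor seventh chord.
The lowest note is D, the seventh of the chord, so this is third inversion (figured bass 4/2).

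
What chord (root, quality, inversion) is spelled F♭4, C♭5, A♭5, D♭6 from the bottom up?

Db minor seventh, first inversion

The pitch classes Fb, Cb, Ab, Db arrange in thirds as Db–Fb–Ab–Cb: a Db minor seventh chord.
The lowest note is Fb, the third of the chord, so this is first inversion (figured bass 6/5).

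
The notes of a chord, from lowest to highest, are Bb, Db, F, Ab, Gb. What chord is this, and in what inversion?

Gb major ninth, first inversion

The pitch classes Bb, Db, F, Ab, Gb arrange in thirds as Gb–Bb–Db–F–Ab: a Gb major ninth chord.
With the third (Bb) in the bass, the chord is in first inversion.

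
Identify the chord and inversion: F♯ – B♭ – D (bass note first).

Bb augmented, second inversion

Reducing to letter names: F#, Bb, D. These stack in thirds as Bb–D–F# — a Bb augmented triad.
F# is the fifth of Bb augmented; fifth in the bass means second inversion (figured bass 6/4).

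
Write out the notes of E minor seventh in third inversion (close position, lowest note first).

D, E, G, B

Spelling E minor seventh: E–G–B–D. In third inversion the seventh is bass, giving D, E, G, B from the bottom.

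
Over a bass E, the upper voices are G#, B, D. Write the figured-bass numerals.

7

The notes E, G#, B, D stack in thirds as E–G#–B–D — an E dominant seventh chord. The bass E is the root, so this is root position: figured 7.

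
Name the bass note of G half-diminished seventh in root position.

G

In root position the root is lowest. For G half-diminished seventh (G–Bb–Db–F) that is G.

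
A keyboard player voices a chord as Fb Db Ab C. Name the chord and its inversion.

Db minor-major seventh, first inversion

The distinct note names are Fb, Db, Ab, C. Stacked in thirds they read Db–Fb–Ab–C, which is a minor-major seventh chord on Db.
With the third (Fb) in the bass, the chord is in first inversion (figured bass 6/5).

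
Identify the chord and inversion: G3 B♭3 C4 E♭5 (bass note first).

C minor seventh, second inversion

Reducing to letter names: G, Bb, C, Eb. These stack in thirds as C–Eb–G–Bb — a C minor seventh chord.
G is the fifth of C minor seventh; fifth in the bass means second inversion (figured bass 4/3).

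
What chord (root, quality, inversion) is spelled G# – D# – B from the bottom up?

The pitch classes G#, D#, B arrange in thirds as G#–B–D#: a G# minor triad.
The lowest note is G#, the root of the chord, so this is root position (figured bass 5/3).

G# minor, root position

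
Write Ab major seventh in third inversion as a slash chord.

Abmaj7/G

Third inversion of Ab major seventh has the seventh (G) in the bass. As a slash chord: Abmaj7/G.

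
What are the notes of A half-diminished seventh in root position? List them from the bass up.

A, C, Eb, G

A half-diminished seventh is A–C–Eb–G. Root position puts the root (A) in the bass, with the remaining tones above: A, C, Eb, G.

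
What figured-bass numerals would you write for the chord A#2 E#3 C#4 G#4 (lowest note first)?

7

The notes A#, E#, C#, G# stack in thirds as A#–C#–E#–G# — an A# minor seventh chord. The bass A# is the root, so this is root position: figured 7.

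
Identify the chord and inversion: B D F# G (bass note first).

G major seventh, first inversion

Reducing to letter names: B, D, F#, G. These stack in thirds as G–B–D–F# — a G major seventh chord.
B is the third of G major seventh; third in the bass means first inversion (figured bass 6/5).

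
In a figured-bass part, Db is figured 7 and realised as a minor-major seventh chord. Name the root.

The figures 7 mean the root of the chord is in the bass. If Db is the root of a minor-major seventh chord, the root is Db (chord tones Db–Fb–Ab–C).

Db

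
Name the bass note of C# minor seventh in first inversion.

The third of C# minor seventh (C#–E–G#–B) is E; that is the bass in first inversion.

E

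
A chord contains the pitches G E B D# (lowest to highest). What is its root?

G, E, B, D# are the tones of an E minor-major seventh chord (E–G–B–D#), making E the root.

E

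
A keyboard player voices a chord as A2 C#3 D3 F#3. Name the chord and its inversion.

D major seventh, second inversion

The pitch classes A, C#, D, F# arrange in thirds as D–F#–A–C#: a D major seventh chord.
A is the fifth of D major seventh; fifth in the bass means second inversion (figured bass 4/3).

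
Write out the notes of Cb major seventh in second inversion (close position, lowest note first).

Gb, Bb, Cb, Eb

The chord tones are Cb–Eb–Gb–Bb. With the fifth (Gb) lowest for second inversion: Gb, Bb, Cb, Eb.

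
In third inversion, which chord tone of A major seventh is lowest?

A major seventh is A–C#–E–G#. Third inversion places the seventh in the bass: G#.

G#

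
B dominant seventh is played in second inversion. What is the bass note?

F#

B dominant seventh is B–D#–F#–A. Second inversion places the fifth in the bass: F#.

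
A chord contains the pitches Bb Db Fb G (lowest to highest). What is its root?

Reordering Bb, Db, Fb, G into stacked thirds gives G–Bb–Db–Fb; the bottom of that stack, G, is the root.

G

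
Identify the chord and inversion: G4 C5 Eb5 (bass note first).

The pitch classes G, C, Eb arrange in thirds as C–Eb–G: a C minor triad.
The lowest note is G, the fifth of the chord, so this is second inversion (figured bass 6/4).

C minor, second inversion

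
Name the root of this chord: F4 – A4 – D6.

The distinct letter names are F, A, D. Arranged as a stack of thirds they read D–F–A, so D is the root (a D minor triad).

D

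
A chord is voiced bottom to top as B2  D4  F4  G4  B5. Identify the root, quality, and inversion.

G dominant seventh, first inversion

Reducing to letter names: B, D, F, G. These stack in thirds as G–B–D–F — a G dominant seventh chord.
With the third (B) in the bass, the chord is in first inversion (figured bass 6/5).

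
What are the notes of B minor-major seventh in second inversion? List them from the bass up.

The chord tones are B–D–F#–A#. With the fifth (F#) lowest for second inversion: F#, A#, B, D.

F#, A#, B, D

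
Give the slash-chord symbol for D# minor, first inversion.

D#m/F#

First inversion of D# minor has the third (F#) in the bass. As a slash chord: D#m/F#.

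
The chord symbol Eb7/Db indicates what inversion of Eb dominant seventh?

third inversion

Eb7/Db means Eb dominant seventh with Db in the bass. Db is the seventh of Eb dominant seventh (Eb–G–Bb–Db), so this is third inversion.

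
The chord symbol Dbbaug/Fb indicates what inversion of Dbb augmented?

Dbbaug/Fb means Dbb augmented with Fb in the bass. Fb is the third of Dbb augmented (Dbb–Fb–Ab), so this is first inversion.

first inversion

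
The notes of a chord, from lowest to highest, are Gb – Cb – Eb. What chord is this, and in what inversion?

Cb major, second inversion

The pitch classes Gb, Cb, Eb arrange in thirds as Cb–Eb–Gb: a Cb major triad.
With the fifth (Gb) in the bass, the chord is in second inversion (figured bass 6/4).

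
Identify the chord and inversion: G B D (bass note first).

G major, root position

The pitch classes G, B, D arrange in thirds as G–B–D: a G major triad.
The lowest note is G, the root of the chord, so this is root position (figured bass 5/3).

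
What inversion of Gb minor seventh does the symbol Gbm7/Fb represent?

third inversion

Gbm7/Fb means Gb minor seventh with Fb in the bass. Fb is the seventh of Gb minor seventh (Gb–Bbb–Db–Fb), so this is third inversion.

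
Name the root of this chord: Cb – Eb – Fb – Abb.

Fb

Reordering Cb, Eb, Fb, Abb into stacked thirds gives Fb–Abb–Cb–Eb; the bottom of that stack, Fb, is the root.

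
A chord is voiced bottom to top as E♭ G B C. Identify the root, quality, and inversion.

Reducing to letter names: Eb, G, B, C. These stack in thirds as C–Eb–G–B — a C minor-major seventh chord.
The lowest note is Eb, the third of the chord, so this is first inversion (figured bass 6/5).

C minor-major seventh, first inversion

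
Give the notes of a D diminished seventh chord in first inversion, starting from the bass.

The chord tones are D–F–Ab–Cb. With the third (F) lowest for first inversion: F, Ab, Cb, D.

F, Ab, Cb, D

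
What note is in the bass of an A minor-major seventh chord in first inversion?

C

In first inversion the third is lowest. For A minor-major seventh (A–C–E–G#) that is C.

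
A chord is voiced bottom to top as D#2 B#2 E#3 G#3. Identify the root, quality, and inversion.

Reducing to letter names: D#, B#, E#, G#. These stack in thirds as E#–G#–B#–D# — an E# minor seventh chord.
With the seventh (D#) in the bass, the chord is in third inversion (figured bass 4/2).

E# minor seventh, third inversion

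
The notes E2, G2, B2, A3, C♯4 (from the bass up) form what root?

The distinct letter names are E, G, B, A, C#. Arranged as a stack of thirds they read A–C#–E–G–B, so A is the root (an A dominant ninth chord).

A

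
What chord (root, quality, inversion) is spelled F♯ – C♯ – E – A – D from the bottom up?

The pitch classes F#, C#, E, A, D arrange in thirds as D–F#–A–C#–E: a D major ninth chord.
With the third (F#) in the bass, the chord is in first inversion.

D major ninth, first inversion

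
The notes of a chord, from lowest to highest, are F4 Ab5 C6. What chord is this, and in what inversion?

The distinct note names are F, Ab, C. Stacked in thirds they read F–Ab–C, which is a minor triad on F.
The lowest note is F, the root of the chord, so this is root position (figured bass 5/3).

F minor, root position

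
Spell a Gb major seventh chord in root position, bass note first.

Gb, Bb, Db, F

The chord tones are Gb–Bb–Db–F. With the root (Gb) lowest for root position: Gb, Bb, Db, F.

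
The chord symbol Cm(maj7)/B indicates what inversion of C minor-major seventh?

third inversion

Cm(maj7)/B means C minor-major seventh with B in the bass. B is the seventh of C minor-major seventh (C–Eb–G–B), so this is third inversion.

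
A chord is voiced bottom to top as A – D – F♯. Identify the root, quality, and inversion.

The distinct note names are A, D, F#. Stacked in thirds they read D–F#–A, which is a major triad on D.
With the fifth (A) in the bass, the chord is in second inversion (figured bass 6/4).

D major, second inversion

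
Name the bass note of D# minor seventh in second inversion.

The fifth of D# minor seventh (D#–F#–A#–C#) is A#; that is the bass in second inversion.

A#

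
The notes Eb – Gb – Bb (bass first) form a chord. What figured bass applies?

5/3

The notes Eb, Gb, Bb stack in thirds as Eb–Gb–Bb — an Eb minor triad. The bass Eb is the root, so this is root position: figured 5/3.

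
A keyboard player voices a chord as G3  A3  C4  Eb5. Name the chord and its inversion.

A half-diminished seventh, third inversion

The pitch classes G, A, C, Eb arrange in thirds as A–C–Eb–G: an A half-diminished seventh chord.
With the seventh (G) in the bass, the chord is in third inversion (figured bass 4/2).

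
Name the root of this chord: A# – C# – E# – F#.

F#

A#, C#, E#, F# are the tones of an F# major seventh chord (F#–A#–C#–E#), making F# the root.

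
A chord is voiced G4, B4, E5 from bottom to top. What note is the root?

E

G, B, E are the tones of an E minor triad (E–G–B), making E the root.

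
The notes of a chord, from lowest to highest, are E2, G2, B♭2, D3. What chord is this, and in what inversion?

The pitch classes E, G, Bb, D arrange in thirds as E–G–Bb–D: an E half-diminished seventh chord.
With the root (E) in the bass, the chord is in root position (figured bass 7).

E half-diminished seventh, root position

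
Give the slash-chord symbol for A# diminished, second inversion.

A#dim/E

Second inversion of A# diminished has the fifth (E) in the bass. As a slash chord: A#dim/E.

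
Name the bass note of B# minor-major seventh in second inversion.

F##

In second inversion the fifth is lowest. For B# minor-major seventh (B#–D#–F##–A##) that is F##.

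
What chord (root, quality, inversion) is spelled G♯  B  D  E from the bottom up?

E dominant seventh, first inversion

The pitch classes G#, B, D, E arrange in thirds as E–G#–B–D: an E dominant seventh chord.
G# is the third of E dominant seventh; third in the bass means first inversion (figured bass 6/5).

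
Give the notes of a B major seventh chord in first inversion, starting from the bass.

D#, F#, A#, B

Spelling B major seventh: B–D#–F#–A#. In first inversion the third is bass, giving D#, F#, A#, B from the bottom.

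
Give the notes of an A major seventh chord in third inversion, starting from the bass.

A major seventh is A–C#–E–G#. Third inversion puts the seventh (G#) in the bass, with the remaining tones above: G#, A, C#, E.

G#, A, C#, E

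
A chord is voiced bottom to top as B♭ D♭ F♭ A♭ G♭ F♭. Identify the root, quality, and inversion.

Gb dominant ninth, first inversion

Reducing to letter names: Bb, Db, Fb, Ab, Gb. These stack in thirds as Gb–Bb–Db–Fb–Ab — a Gb dominant ninth chord.
The lowest note is Bb, the third of the chord, so this is first inversion.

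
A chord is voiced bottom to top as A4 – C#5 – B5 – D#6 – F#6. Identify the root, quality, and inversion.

Reducing to letter names: A, C#, B, D#, F#. These stack in thirds as B–D#–F#–A–C# — a B dominant ninth chord.
With the seventh (A) in the bass, the chord is in third inversion.

B dominant ninth, third inversion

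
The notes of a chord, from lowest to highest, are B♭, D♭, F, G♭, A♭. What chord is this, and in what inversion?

Gb major ninth, first inversion

The distinct note names are Bb, Db, F, Gb, Ab. Stacked in thirds they read Gb–Bb–Db–F–Ab, which is a major ninth chord on Gb.
With the third (Bb) in the bass, the chord is in first inversion.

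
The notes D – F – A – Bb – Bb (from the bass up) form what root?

D, F, A, Bb are the tones of a Bb major seventh chord (Bb–D–F–A), making Bb the root.

Bb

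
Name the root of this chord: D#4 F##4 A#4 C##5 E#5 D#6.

D#, F##, A#, C##, E# are the tones of a D# major ninth chord (D#–F##–A#–C##–E#), making D# the root.

D#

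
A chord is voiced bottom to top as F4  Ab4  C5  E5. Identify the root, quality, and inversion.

Reducing to letter names: F, Ab, C, E. These stack in thirds as F–Ab–C–E — an F minor-major seventh chord.
With the root (F) in the bass, the chord is in root position (figured bass 7).

F minor-major seventh, root position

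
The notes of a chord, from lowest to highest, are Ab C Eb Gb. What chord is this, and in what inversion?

Ab dominant seventh, root position

Reducing to letter names: Ab, C, Eb, Gb. These stack in thirds as Ab–C–Eb–Gb — an Ab dominant seventh chord.
With the root (Ab) in the bass, the chord is in root position (figured bass 7).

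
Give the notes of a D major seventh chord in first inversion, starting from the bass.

F#, A, C#, D

The chord tones are D–F#–A–C#. With the third (F#) lowest for first inversion: F#, A, C#, D.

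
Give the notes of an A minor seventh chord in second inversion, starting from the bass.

Spelling A minor seventh: A–C–E–G. In second inversion the fifth is bass, giving E, G, A, C from the bottom.

E, G, A, C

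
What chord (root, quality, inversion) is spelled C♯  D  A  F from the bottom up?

D minor-major seventh, third inversion

The distinct note names are C#, D, A, F. Stacked in thirds they read D–F–A–C#, which is a minor-major seventh chord on D.
The lowest note is C#, the seventh of the chord, so this is third inversion (figured bass 4/2).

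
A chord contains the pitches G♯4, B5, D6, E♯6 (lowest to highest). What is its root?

G#, B, D, E# are the tones of an E# diminished seventh chord (E#–G#–B–D), making E# the root.

E#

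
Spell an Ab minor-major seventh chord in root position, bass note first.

Ab, Cb, Eb, G

Spelling Ab minor-major seventh: Ab–Cb–Eb–G. In root position the root is bass, giving Ab, Cb, Eb, G from the bottom.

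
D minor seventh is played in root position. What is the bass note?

D

D minor seventh is D–F–A–C. Root position places the root in the bass: D.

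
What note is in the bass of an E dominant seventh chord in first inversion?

The third of E dominant seventh (E–G#–B–D) is G#; that is the bass in first inversion.

G#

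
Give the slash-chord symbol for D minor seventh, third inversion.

Dm7/C

Third inversion of D minor seventh has the seventh (C) in the bass. As a slash chord: Dm7/C.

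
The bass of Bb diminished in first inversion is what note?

Bb diminished is Bb–Db–Fb. First inversion places the third in the bass: Db.

Db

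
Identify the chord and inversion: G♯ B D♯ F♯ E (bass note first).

E major ninth, first inversion

The pitch classes G#, B, D#, F#, E arrange in thirds as E–G#–B–D#–F#: an E major ninth chord.
G# is the third of E major ninth; third in the bass means first inversion.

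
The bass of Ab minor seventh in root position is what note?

Ab

In root position the root is lowest. For Ab minor seventh (Ab–Cb–Eb–Gb) that is Ab.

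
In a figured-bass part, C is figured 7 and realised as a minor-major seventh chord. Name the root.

The figures 7 mean the root of the chord is in the bass. If C is the root of a minor-major seventh chord, the root is C (chord tones C–Eb–G–B).

C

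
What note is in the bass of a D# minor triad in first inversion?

The third of D# minor (D#–F#–A#) is F#; that is the bass in first inversion.

F#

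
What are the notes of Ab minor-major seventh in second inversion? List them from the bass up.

Eb, G, Ab, Cb

Ab minor-major seventh is Ab–Cb–Eb–G. Second inversion puts the fifth (Eb) in the bass, with the remaining tones above: Eb, G, Ab, Cb.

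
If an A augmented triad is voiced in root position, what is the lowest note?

A augmented is A–C#–E#. Root position places the root in the bass: A.

A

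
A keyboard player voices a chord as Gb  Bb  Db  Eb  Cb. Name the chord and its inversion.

Cb major ninth, second inversion

Reducing to letter names: Gb, Bb, Db, Eb, Cb. These stack in thirds as Cb–Eb–Gb–Bb–Db — a Cb major ninth chord.
Gb is the fifth of Cb major ninth; fifth in the bass means second inversion.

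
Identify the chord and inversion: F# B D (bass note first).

The distinct note names are F#, B, D. Stacked in thirds they read B–D–F#, which is a minor triad on B.
F# is the fifth of B minor; fifth in the bass means second inversion (figured bass 6/4).

B minor, second inversion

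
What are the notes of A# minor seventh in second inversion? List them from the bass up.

The chord tones are A#–C#–E#–G#. With the fifth (E#) lowest for second inversion: E#, G#, A#, C#.

E#, G#, A#, C#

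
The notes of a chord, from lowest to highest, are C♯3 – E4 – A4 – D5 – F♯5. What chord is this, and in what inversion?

D major ninth, third inversion

The distinct note names are C#, E, A, D, F#. Stacked in thirds they read D–F#–A–C#–E, which is a major ninth chord on D.
With the seventh (C#) in the bass, the chord is in third inversion.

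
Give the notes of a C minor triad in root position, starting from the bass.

C, Eb, G

C minor is C–Eb–G. Root position puts the root (C) in the bass, with the remaining tones above: C, Eb, G.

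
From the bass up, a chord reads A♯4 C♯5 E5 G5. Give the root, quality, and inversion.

A# diminished seventh, root position

Reducing to letter names: A#, C#, E, G. These stack in thirds as A#–C#–E–G — an A# diminished seventh chord.
With the root (A#) in the bass, the chord is in root position (figured bass 7).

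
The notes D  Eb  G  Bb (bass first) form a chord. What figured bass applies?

The notes D, Eb, G, Bb stack in thirds as Eb–G–Bb–D — an Eb major seventh chord. The bass D is the seventh, so this is third inversion: figured 4/2.

4/2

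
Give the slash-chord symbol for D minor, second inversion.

Second inversion of D minor has the fifth (A) in the bass. As a slash chord: Dm/A.

Dm/A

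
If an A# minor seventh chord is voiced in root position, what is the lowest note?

A#

The root of A# minor seventh (A#–C#–E#–G#) is A#; that is the bass in root position.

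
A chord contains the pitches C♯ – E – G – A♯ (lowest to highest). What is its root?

C#, E, G, A# are the tones of an A# diminished seventh chord (A#–C#–E–G), making A# the root.

A#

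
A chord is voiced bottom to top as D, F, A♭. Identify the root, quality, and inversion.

D diminished, root position

The distinct note names are D, F, Ab. Stacked in thirds they read D–F–Ab, which is a diminished triad on D.
The lowest note is D, the root of the chord, so this is root position (figured bass 5/3).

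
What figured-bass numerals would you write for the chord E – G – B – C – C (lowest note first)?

The notes E, G, B, C stack in thirds as C–E–G–B — a C major seventh chord. The bass E is the third, so this is first inversion: figured 6/5.

6/5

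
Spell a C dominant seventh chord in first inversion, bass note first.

Spelling C dominant seventh: C–E–G–Bb. In first inversion the third is bass, giving E, G, Bb, C from the bottom.

E, G, Bb, C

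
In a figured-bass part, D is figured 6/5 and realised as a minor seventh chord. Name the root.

B

The figures 6/5 mean the third of the chord is in the bass. If D is the third of a minor seventh chord, the root is B (chord tones B–D–F#–A).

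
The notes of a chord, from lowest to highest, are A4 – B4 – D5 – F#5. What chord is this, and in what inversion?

B minor seventh, third inversion

Reducing to letter names: A, B, D, F#. These stack in thirds as B–D–F#–A — a B minor seventh chord.
A is the seventh of B minor seventh; seventh in the bass means third inversion (figured bass 4/2).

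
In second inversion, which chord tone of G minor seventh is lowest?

G minor seventh is G–Bb–D–F. Second inversion places the fifth in the bass: D.

D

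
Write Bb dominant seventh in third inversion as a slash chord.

Bb7/Ab

Third inversion of Bb dominant seventh has the seventh (Ab) in the bass. As a slash chord: Bb7/Ab.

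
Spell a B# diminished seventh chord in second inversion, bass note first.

The chord tones are B#–D#–F#–A. With the fifth (F#) lowest for second inversion: F#, A, B#, D#.

F#, A, B#, D#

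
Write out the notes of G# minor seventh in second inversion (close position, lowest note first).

D#, F#, G#, B

The chord tones are G#–B–D#–F#. With the fifth (D#) lowest for second inversion: D#, F#, G#, B.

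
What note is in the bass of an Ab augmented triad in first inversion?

C

The third of Ab augmented (Ab–C–E) is C; that is the bass in first inversion.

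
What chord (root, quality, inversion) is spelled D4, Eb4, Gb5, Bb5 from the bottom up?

Eb minor-major seventh, third inversion

Reducing to letter names: D, Eb, Gb, Bb. These stack in thirds as Eb–Gb–Bb–D — an Eb minor-major seventh chord.
D is the seventh of Eb minor-major seventh; seventh in the bass means third inversion (figured bass 4/2).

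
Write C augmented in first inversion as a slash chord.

First inversion of C augmented has the third (E) in the bass. As a slash chord: Caug/E.

Caug/E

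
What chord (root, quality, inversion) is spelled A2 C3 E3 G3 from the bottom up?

The pitch classes A, C, E, G arrange in thirds as A–C–E–G: an A minor seventh chord.
With the root (A) in the bass, the chord is in root position (figured bass 7).

A minor seventh, root position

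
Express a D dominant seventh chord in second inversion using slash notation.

D7/A

Second inversion of D dominant seventh has the fifth (A) in the bass. As a slash chord: D7/A.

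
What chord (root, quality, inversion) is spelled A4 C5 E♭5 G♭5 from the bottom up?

The distinct note names are A, C, Eb, Gb. Stacked in thirds they read A–C–Eb–Gb, which is a diminished seventh chord on A.
The lowest note is A, the root of the chord, so this is root position (figured bass 7).

A diminished seventh, root position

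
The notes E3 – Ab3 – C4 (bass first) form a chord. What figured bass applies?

The notes E, Ab, C stack in thirds as Ab–C–E — an Ab augmented triad. The bass E is the fifth, so this is second inversion: figured 6/4.

6/4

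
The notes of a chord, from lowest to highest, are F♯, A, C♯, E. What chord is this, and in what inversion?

F# minor seventh, root position

The distinct note names are F#, A, C#, E. Stacked in thirds they read F#–A–C#–E, which is a minor seventh chord on F#.
With the root (F#) in the bass, the chord is in root position (figured bass 7).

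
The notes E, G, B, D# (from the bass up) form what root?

E

Reordering E, G, B, D# into stacked thirds gives E–G–B–D#; the bottom of that stack, E, is the root.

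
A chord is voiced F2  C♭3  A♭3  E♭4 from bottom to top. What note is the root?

F

The distinct letter names are F, Cb, Ab, Eb. Arranged as a stack of thirds they read F–Ab–Cb–Eb, so F is the root (an F half-diminished seventh chord).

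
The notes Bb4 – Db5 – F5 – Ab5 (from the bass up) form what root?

Bb

Reordering Bb, Db, F, Ab into stacked thirds gives Bb–Db–F–Ab; the bottom of that stack, Bb, is the root.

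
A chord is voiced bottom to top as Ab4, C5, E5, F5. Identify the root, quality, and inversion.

F minor-major seventh, first inversion

Reducing to letter names: Ab, C, E, F. These stack in thirds as F–Ab–C–E — an F minor-major seventh chord.
Ab is the third of F minor-major seventh; third in the bass means first inversion (figured bass 6/5).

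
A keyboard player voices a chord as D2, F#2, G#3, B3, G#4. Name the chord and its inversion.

The pitch classes D, F#, G#, B arrange in thirds as G#–B–D–F#: a G# half-diminished seventh chord.
D is the fifth of G# half-diminished seventh; fifth in the bass means second inversion (figured bass 4/3).

G# half-diminished seventh, second inversion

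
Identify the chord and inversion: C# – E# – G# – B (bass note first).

C# dominant seventh, root position

Reducing to letter names: C#, E#, G#, B. These stack in thirds as C#–E#–G#–B — a C# dominant seventh chord.
The lowest note is C#, the root of the chord, so this is root position (figured bass 7).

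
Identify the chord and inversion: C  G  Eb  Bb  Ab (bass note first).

Ab major ninth, first inversion

The pitch classes C, G, Eb, Bb, Ab arrange in thirds as Ab–C–Eb–G–Bb: an Ab major ninth chord.
The lowest note is C, the third of the chord, so this is first inversion.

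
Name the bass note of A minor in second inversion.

E

A minor is A–C–E. Second inversion places the fifth in the bass: E.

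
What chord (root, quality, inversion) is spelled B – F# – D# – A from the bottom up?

The distinct note names are B, F#, D#, A. Stacked in thirds they read B–D#–F#–A, which is a dominant seventh chord on B.
B is the root of B dominant seventh; root in the bass means root position (figured bass 7).

B dominant seventh, root position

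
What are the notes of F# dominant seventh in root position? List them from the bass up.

The chord tones are F#–A#–C#–E. With the root (F#) lowest for root position: F#, A#, C#, E.

F#, A#, C#, E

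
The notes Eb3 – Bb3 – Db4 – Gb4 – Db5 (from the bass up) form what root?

Eb

Reordering Eb, Bb, Db, Gb into stacked thirds gives Eb–Gb–Bb–Db; the bottom of that stack, Eb, is the root.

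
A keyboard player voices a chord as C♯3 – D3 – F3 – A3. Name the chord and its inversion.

The distinct note names are C#, D, F, A. Stacked in thirds they read D–F–A–C#, which is a minor-major seventh chord on D.
The lowest note is C#, the seventh of the chord, so this is third inversion (figured bass 4/2).

D minor-major seventh, third inversion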